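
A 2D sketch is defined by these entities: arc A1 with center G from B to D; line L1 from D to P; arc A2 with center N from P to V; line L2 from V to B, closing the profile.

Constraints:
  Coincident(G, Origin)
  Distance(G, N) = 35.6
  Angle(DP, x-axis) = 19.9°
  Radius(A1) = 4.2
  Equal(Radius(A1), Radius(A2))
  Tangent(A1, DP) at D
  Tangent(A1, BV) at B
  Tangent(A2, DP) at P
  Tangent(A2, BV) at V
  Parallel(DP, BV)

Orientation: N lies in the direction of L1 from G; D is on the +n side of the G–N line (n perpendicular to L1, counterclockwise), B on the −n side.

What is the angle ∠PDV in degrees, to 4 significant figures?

13.28°

The slot axis is L1's direction at 19.9°, so u = (cos 19.9°, sin 19.9°) = (0.9403, 0.3404) and n = (−sin 19.9°, cos 19.9°) = (-0.3404, 0.9403). G is at the origin and N lies 35.6 along u from G, so N = 35.6·u = (33.47, 12.12). Tangency of A1 to both parallel lines with radius 4.2 puts D and B at G ± 4.2·n: D = (-1.430, 3.949), B = (1.430, -3.949). Equal radii place P and V the same way about N: P = N + 4.2·n = (32.04, 16.07), V = N − 4.2·n = (34.90, 8.168). Then cos ∠PDV = DP·DV / (|DP||DV|), giving 13.28°.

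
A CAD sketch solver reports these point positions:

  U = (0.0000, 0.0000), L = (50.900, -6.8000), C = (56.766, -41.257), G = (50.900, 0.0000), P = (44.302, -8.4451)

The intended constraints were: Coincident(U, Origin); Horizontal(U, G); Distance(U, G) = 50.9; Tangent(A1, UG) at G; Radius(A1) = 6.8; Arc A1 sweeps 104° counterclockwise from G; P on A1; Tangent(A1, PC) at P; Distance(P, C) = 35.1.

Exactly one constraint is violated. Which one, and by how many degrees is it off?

Tangent(A1, PC) at P — off by 6.80°.

U = (0.00, 0.00) ✓; U.y = 0.00, G.y = 0.00 ✓; |UG| = 50.90 ✓; ∠(LG, GU) = 90.00° ✓; |LG| = 6.800 ✓; bearing(L→P) − bearing(L→G) = 104.0° ✓; |LP| = 6.800 ✓; ∠(LP, PC) = 83.20° ✗; |PC| = 35.10 ✓.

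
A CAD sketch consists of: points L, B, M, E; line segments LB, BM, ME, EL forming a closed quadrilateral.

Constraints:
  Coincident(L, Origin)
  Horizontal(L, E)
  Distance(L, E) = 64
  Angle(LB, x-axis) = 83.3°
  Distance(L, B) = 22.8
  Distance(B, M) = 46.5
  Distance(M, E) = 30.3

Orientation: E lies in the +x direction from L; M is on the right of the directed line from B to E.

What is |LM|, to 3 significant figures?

37.0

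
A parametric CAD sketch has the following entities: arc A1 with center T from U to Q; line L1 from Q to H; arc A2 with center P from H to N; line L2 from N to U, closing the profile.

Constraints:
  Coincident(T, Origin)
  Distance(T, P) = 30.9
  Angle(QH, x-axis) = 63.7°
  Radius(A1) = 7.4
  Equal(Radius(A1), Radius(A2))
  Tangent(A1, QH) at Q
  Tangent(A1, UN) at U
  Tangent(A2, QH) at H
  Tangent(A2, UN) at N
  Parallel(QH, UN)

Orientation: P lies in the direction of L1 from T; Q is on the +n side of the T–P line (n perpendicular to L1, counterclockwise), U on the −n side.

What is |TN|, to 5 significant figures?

31.774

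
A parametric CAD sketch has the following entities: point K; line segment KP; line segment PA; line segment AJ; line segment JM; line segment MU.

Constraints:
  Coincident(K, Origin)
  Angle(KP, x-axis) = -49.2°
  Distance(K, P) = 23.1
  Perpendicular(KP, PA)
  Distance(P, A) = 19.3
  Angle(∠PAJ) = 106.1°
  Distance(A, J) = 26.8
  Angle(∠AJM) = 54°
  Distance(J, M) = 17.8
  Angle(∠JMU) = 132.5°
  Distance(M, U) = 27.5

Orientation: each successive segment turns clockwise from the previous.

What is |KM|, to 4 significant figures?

10.56

∠PAJ = 106.1° gives AJ at 146.9° from the x-axis; with |AJ| = 26.8, J = (-21.97, -15.46). ∠AJM = 54.0° gives JM at 20.90° from the x-axis; with |JM| = 17.8, M = (-5.338, -9.112). Then |KM| = |M − K| = 10.56.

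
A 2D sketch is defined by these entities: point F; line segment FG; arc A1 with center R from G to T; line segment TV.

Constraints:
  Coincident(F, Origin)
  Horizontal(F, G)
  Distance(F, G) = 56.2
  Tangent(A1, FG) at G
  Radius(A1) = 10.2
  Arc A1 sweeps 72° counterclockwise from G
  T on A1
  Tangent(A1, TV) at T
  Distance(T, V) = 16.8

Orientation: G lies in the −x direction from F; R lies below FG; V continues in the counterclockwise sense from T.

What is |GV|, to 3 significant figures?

27.4

F is at the origin; F and G share the same y with |FG| = 56.2 and G on the −x side, so G = (-56.2, 0.00). The tangent condition forces RG to be normal to FG, so R = G + (0, -10.2) = (-56.2, -10.2). On A1, G sits at bearing 90° from R; a 72° counterclockwise sweep puts T at bearing 162°, so T = R + 10.2·(cos 162°, sin 162°) = (-65.9, -7.05). A1 meets TV tangentially, so RT is at right angles to TV, so TV runs along (−sin 162°, cos 162°); with |TV| = 16.8, V = (-71.1, -23.0). Then |GV| = |V − G| = 27.4.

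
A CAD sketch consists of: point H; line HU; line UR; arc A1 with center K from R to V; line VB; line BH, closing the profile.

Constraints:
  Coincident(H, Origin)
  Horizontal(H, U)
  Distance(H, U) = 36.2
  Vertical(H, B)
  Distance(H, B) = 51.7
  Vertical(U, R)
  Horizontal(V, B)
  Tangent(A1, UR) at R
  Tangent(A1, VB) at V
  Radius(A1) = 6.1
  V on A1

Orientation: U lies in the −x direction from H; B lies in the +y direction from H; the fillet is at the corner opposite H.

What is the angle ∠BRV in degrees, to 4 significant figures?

35.44°

The virtual corner opposite H is at (-36.20, 51.70). The tangent condition forces KR to be normal to UR and since A1 is tangent to VB there, KV ⟂ VB, with radius 6.1, so the center K sits 6.1 in from both sides at K = (-30.10, 45.60). That places the tangent points at R = (-36.20, 45.60) on UR and V = (-30.10, 51.70) on VB. Then cos ∠BRV = RB·RV / (|RB||RV|), giving 35.44°.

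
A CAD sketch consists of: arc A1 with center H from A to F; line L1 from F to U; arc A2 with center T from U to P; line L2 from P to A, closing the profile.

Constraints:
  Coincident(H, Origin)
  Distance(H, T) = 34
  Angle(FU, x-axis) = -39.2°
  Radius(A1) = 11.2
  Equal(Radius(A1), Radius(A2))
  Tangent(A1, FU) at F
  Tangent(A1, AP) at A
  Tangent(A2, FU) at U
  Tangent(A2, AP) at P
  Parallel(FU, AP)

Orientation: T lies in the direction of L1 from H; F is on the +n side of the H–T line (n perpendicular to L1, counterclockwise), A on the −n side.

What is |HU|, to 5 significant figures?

35.797

Tangency of A1 to both parallel lines with radius 11.2 puts F and A at H ± 11.2·n: F = (7.0787, 8.6794), A = (-7.0787, -8.6794). Equal radii place U and P the same way about T: U = T + 11.2·n = (33.427, -12.810), P = T − 11.2·n = (19.269, -30.168). Then |HU| = |U − H| = 35.797.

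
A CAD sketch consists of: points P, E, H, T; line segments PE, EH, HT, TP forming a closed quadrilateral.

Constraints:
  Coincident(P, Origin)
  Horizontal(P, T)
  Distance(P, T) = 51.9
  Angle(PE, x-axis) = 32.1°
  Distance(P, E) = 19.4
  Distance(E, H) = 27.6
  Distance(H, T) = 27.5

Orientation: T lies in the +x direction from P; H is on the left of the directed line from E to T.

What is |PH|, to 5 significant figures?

47.000

Checks: P.y = 0.00, T.y = 0.00 ✓; |EH| = 27.60 ✓; |HT| = 27.50 ✓.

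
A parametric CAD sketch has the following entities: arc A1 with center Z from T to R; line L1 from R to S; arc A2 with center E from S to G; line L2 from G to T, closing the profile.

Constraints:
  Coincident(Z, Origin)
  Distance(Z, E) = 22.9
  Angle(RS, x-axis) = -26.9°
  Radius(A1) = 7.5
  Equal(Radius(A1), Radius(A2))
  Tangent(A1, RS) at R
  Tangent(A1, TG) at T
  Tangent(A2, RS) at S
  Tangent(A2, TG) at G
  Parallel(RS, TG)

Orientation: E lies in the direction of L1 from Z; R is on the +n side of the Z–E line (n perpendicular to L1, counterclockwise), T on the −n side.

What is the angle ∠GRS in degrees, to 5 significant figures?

33.226°

The slot axis is L1's direction at -26.9°, so u = (cos -26.9°, sin -26.9°) = (0.89180, -0.45243) and n = (−sin -26.9°, cos -26.9°) = (0.45243, 0.89180). Z is at the origin and E lies 22.9 along u from Z, so E = 22.9·u = (20.422, -10.361). Tangency of A1 to both parallel lines with radius 7.5 puts R and T at Z ± 7.5·n: R = (3.3933, 6.6885), T = (-3.3933, -6.6885). Equal radii place S and G the same way about E: S = E + 7.5·n = (23.815, -3.6723), G = E − 7.5·n = (17.029, -17.049). Then cos ∠GRS = RG·RS / (|RG||RS|), giving 33.226°.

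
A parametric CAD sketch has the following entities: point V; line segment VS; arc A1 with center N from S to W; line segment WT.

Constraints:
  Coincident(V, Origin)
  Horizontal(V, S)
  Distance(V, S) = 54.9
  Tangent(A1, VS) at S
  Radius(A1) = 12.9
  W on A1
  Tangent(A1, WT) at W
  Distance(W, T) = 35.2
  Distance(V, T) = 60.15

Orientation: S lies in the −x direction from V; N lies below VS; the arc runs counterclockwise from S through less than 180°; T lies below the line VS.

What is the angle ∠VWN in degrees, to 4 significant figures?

27.33°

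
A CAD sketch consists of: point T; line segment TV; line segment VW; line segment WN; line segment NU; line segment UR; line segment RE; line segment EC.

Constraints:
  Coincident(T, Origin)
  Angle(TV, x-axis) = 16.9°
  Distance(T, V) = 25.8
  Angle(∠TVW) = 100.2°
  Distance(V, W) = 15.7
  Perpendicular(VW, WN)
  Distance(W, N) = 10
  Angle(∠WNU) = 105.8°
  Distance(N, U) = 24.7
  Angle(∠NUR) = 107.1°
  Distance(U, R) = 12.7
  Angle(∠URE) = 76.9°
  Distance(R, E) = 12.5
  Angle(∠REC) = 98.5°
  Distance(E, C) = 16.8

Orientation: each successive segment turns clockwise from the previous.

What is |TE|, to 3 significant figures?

23.6

∠NUR = 107.1° gives UR at 60.0° from the x-axis; with |UR| = 12.7, R = (12.5, 18.1). ∠URE = 76.9° gives RE at -43.1° from the x-axis; with |RE| = 12.5, E = (21.6, 9.52). Then |TE| = |E − T| = 23.6.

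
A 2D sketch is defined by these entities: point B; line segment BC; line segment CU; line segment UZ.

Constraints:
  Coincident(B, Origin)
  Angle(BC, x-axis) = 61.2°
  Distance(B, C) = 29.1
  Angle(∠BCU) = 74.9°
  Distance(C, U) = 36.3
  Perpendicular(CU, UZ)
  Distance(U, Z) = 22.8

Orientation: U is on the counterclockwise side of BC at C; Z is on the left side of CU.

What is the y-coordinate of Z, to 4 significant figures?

11.95

B is at the origin; BC runs at 61.2° with length 29.1, so C = 29.1·(cos 61.2°, sin 61.2°) = (14.02, 25.50). ∠BCU = 74.9°, so CU runs at 61.2° + (180° − 74.9°) = 166.3° from the x-axis; with |CU| = 36.3, U = C + 36.3·(cos 166.3°, sin 166.3°) = (-21.25, 34.10). CU ⟂ UZ; with |UZ| = 22.8 on the left of CU, Z = U + 22.8·(-0.2368, -0.9715) = (-26.65, 11.95). So Z.y = 11.95.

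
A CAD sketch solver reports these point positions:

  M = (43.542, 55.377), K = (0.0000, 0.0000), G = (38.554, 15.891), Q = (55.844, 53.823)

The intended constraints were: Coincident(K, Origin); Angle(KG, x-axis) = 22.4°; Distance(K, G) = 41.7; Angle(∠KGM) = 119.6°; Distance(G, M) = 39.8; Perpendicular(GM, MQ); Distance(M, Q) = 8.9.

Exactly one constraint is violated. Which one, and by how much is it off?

Distance(M, Q) = 8.9 — off by 3.50.

K = (0.00, 0.00) ✓; KG at 22.40° ✓; |KG| = 41.70 ✓; ∠KGM = 119.6° ✓; |GM| = 39.80 ✓; ∠(GM, MQ) = 90.00° ✓; |MQ| = 12.40 ✗.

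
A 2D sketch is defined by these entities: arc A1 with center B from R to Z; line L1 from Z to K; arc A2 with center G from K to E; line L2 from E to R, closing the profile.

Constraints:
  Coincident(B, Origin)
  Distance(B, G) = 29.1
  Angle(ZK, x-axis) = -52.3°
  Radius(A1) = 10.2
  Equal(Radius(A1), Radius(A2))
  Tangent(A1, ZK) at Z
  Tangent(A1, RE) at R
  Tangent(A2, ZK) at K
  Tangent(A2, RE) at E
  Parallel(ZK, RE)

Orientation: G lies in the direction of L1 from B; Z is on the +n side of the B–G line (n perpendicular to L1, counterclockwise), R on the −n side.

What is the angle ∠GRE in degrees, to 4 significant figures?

19.32°

Tangency of A1 to both parallel lines with radius 10.2 puts Z and R at B ± 10.2·n: Z = (8.070, 6.238), R = (-8.070, -6.238). Equal radii place K and E the same way about G: K = G + 10.2·n = (25.87, -16.79), E = G − 10.2·n = (9.725, -29.26). Then cos ∠GRE = RG·RE / (|RG||RE|), giving 19.32°.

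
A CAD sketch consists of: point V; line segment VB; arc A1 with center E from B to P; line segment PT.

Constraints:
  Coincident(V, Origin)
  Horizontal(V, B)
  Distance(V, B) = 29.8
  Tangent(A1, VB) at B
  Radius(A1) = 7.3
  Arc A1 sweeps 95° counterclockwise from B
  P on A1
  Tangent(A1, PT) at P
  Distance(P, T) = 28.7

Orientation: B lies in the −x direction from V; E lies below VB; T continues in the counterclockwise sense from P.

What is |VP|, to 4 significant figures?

37.91

V is at the origin; V and B share the same y with |VB| = 29.8 and B on the −x side, so B = (-29.80, 0.000). The tangent condition forces EB to be normal to VB, so E = B + (0, -7.3) = (-29.80, -7.300). On A1, B sits at bearing 90° from E; a 95° counterclockwise sweep puts P at bearing 185°, so P = E + 7.3·(cos 185°, sin 185°) = (-37.07, -7.936). Then |VP| = |P − V| = 37.91.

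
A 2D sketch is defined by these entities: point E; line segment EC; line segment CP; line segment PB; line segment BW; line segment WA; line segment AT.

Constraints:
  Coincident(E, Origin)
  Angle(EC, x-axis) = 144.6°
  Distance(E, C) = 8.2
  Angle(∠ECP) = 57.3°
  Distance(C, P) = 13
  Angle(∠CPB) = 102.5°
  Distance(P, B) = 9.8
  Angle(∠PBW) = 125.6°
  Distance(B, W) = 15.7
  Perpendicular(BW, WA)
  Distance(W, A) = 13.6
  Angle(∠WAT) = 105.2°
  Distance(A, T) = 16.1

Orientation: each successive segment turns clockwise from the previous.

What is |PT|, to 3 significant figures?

11.5

The perpendicularity gives WA at right angles to BW, so WA runs at 160°; with |WA| = 13.6, A = (-7.24, -8.59). ∠WAT = 105.2° gives AT at 85.2° from the x-axis; with |AT| = 16.1, T = (-5.89, 7.45). Then |PT| = |T − P| = 11.5.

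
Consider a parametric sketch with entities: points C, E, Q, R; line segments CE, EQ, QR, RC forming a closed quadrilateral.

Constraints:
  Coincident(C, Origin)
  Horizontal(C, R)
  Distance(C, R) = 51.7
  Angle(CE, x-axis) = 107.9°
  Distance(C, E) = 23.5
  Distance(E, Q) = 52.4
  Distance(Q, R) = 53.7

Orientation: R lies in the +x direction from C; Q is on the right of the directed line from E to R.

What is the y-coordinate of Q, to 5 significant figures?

-28.322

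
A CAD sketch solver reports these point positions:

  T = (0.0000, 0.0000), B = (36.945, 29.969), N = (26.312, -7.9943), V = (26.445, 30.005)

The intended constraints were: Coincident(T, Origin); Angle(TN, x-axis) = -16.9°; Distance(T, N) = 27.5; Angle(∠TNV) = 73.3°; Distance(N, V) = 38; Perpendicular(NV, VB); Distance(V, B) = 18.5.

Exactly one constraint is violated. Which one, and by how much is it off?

Distance(V, B) = 18.5 — off by 8.00.

T = (0.00, 0.00) ✓; TN at -16.90° ✓; |TN| = 27.50 ✓; ∠TNV = 73.30° ✓; |NV| = 38.00 ✓; ∠(NV, VB) = 90.00° ✓; |VB| = 10.50 ✗.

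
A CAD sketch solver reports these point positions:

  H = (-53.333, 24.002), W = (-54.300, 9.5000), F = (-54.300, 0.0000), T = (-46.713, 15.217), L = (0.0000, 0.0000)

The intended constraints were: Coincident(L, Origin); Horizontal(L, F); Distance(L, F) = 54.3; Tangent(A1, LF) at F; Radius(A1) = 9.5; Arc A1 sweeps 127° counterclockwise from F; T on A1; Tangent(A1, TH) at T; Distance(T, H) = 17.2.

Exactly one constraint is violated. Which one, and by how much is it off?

Distance(T, H) = 17.2 — off by 6.20.

L = (0.00, 0.00) ✓; L.y = 0.00, F.y = 0.00 ✓; |LF| = 54.30 ✓; ∠(WF, FL) = 90.00° ✓; |WF| = 9.500 ✓; bearing(W→T) − bearing(W→F) = 127.0° ✓; |WT| = 9.500 ✓; ∠(WT, TH) = 90.00° ✓; |TH| = 11.00 ✗.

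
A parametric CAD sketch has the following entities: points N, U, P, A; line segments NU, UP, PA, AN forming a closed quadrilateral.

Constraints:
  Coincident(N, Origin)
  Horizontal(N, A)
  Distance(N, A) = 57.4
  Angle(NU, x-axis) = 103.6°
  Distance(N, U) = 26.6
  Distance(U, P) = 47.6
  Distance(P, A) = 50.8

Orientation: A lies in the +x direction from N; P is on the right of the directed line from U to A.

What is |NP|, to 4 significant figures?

21.40

N is at the origin; N and A share the same y with |NA| = 57.4 and A in +x, so A = (57.4, 0). NU runs at 103.6° with |NU| = 26.6, so U = (-6.255, 25.85). P is determined by |UP| = 47.6 and |PA| = 50.8 together: it lies at the intersection of circle(U, 47.6) and circle(A, 50.8). With |UA| = 68.70, the foot of the radical line on UA is 32.06 from U and the perpendicular offset is √(47.6² − 32.06²) = 35.18. Taking the right-of-UA solution: P = (10.21, -18.81).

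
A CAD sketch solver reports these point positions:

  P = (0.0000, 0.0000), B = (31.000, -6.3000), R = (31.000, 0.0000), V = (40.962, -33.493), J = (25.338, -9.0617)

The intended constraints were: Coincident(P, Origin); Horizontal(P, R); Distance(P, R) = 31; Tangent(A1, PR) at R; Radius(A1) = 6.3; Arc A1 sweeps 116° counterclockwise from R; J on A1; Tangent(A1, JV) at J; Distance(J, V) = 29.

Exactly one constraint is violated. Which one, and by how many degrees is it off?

Tangent(A1, JV) at J — off by 6.60°.

P = (0.00, 0.00) ✓; P.y = 0.00, R.y = 0.00 ✓; |PR| = 31.00 ✓; ∠(BR, RP) = 90.00° ✓; |BR| = 6.300 ✓; bearing(B→J) − bearing(B→R) = 116.0° ✓; |BJ| = 6.300 ✓; ∠(BJ, JV) = 83.40° ✗; |JV| = 29.00 ✓.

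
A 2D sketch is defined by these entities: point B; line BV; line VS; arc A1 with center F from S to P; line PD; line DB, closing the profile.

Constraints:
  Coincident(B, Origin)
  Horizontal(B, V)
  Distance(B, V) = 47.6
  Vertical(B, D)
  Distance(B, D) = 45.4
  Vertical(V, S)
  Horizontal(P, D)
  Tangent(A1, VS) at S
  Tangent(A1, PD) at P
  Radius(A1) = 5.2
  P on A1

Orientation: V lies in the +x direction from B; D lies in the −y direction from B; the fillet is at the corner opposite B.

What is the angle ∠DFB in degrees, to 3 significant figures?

50.5°

B is at the origin; B and V share the same y with |BV| = 47.6 and V on the +x side, so V = (47.6, 0.00). BD is vertical with |BD| = 45.4 and D on the −y side, so D = (0.00, -45.4). The virtual corner opposite B is at (47.6, -45.4). Since A1 is tangent to VS there, FS ⟂ VS and the tangent condition forces FP to be normal to PD, with radius 5.2, so the center F sits 5.2 in from both sides at F = (42.4, -40.2). Then cos ∠DFB = FD·FB / (|FD||FB|), giving 50.5°.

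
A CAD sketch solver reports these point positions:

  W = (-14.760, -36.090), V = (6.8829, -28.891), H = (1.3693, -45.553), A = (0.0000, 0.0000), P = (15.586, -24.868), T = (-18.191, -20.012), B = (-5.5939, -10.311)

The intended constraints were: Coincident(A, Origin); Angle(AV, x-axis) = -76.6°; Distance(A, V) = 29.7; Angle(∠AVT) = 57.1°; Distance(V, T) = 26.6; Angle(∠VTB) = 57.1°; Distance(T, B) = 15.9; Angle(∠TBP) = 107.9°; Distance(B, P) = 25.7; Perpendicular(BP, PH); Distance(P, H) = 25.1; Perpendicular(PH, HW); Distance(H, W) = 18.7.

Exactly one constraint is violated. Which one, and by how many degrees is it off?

Perpendicular(PH, HW) — off by 4.10°.

A = (0.00, 0.00) ✓; AV at -76.60° ✓; |AV| = 29.70 ✓; ∠AVT = 57.10° ✓; |VT| = 26.60 ✓; ∠VTB = 57.10° ✓; |TB| = 15.90 ✓; ∠TBP = 107.9° ✓; |BP| = 25.70 ✓; ∠(BP, PH) = 90.00° ✓; |PH| = 25.10 ✓; ∠(PH, HW) = 85.90° ✗; |HW| = 18.70 ✓.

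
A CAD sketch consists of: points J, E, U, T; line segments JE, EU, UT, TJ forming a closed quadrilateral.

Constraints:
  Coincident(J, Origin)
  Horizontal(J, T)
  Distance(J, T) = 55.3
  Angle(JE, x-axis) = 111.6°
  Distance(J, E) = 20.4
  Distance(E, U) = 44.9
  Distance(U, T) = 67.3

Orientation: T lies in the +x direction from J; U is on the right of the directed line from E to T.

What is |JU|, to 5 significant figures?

26.805

Checks: |EU| = 44.90 ✓; |UT| = 67.30 ✓.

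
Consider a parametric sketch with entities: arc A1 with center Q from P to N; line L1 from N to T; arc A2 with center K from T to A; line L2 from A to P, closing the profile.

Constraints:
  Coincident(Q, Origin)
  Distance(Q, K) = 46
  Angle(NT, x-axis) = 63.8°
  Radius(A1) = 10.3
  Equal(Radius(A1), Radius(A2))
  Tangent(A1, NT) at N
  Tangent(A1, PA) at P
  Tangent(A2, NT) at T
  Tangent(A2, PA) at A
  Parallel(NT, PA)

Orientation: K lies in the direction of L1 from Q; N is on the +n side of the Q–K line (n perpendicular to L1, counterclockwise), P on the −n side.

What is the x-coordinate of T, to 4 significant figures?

11.07

The slot axis is L1's direction at 63.8°, so u = (cos 63.8°, sin 63.8°) = (0.4415, 0.8973) and n = (−sin 63.8°, cos 63.8°) = (-0.8973, 0.4415). Q is at the origin and K lies 46.0 along u from Q, so K = 46.0·u = (20.31, 41.27). Tangency of A1 to both parallel lines with radius 10.3 puts N and P at Q ± 10.3·n: N = (-9.242, 4.548), P = (9.242, -4.548). Equal radii place T and A the same way about K: T = K + 10.3·n = (11.07, 45.82), A = K − 10.3·n = (29.55, 36.73). So T.x = 11.07.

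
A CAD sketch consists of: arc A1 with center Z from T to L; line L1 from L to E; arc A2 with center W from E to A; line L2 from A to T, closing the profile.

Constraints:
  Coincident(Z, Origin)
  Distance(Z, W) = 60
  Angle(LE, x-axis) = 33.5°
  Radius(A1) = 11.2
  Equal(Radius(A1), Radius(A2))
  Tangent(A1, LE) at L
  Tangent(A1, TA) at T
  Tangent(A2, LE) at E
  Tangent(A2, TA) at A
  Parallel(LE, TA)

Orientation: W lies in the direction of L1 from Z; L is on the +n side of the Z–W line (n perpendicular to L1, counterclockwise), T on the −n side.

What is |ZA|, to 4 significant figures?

61.04

The slot axis is L1's direction at 33.5°, so u = (cos 33.5°, sin 33.5°) = (0.8339, 0.5519) and n = (−sin 33.5°, cos 33.5°) = (-0.5519, 0.8339). Z is at the origin and W lies 60.0 along u from Z, so W = 60.0·u = (50.03, 33.12). Tangency of A1 to both parallel lines with radius 11.2 puts L and T at Z ± 11.2·n: L = (-6.182, 9.340), T = (6.182, -9.340). Equal radii place E and A the same way about W: E = W + 11.2·n = (43.85, 42.46), A = W − 11.2·n = (56.21, 23.78). Then |ZA| = |A − Z| = 61.04.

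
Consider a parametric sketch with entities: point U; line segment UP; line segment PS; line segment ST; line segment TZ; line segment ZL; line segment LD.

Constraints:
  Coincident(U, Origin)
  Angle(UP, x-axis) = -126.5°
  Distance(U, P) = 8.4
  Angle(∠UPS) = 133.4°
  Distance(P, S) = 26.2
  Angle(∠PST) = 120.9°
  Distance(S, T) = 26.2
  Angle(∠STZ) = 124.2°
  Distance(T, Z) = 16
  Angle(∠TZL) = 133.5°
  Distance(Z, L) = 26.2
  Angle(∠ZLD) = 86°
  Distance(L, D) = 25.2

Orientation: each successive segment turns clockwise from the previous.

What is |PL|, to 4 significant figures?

46.07

∠STZ = 124.2° gives TZ at 72.00° from the x-axis; with |TZ| = 16.0, Z = (-42.12, 26.02). ∠TZL = 133.5° gives ZL at 25.50° from the x-axis; with |ZL| = 26.2, L = (-18.47, 37.30). Then |PL| = |L − P| = 46.07.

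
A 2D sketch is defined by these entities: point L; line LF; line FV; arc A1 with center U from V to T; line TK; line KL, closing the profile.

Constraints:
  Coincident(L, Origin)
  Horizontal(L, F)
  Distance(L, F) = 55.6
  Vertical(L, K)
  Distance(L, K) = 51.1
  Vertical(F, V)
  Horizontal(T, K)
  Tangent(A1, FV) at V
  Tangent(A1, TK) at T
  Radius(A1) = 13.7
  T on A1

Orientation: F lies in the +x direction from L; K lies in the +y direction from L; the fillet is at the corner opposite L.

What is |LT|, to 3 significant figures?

66.1

L is at the origin; LF is horizontal with |LF| = 55.6 and F on the +x side, so F = (55.6, 0.00). L and K share the same x with |LK| = 51.1 and K on the +y side, so K = (0.00, 51.1). The virtual corner opposite L is at (55.6, 51.1). Tangency of A1 to FV means the radius UV is perpendicular to FV and the tangent condition forces UT to be normal to TK, with radius 13.7, so the center U sits 13.7 in from both sides at U = (41.9, 37.4). That places the tangent points at V = (55.6, 37.4) on FV and T = (41.9, 51.1) on TK. Then |LT| = |T − L| = 66.1.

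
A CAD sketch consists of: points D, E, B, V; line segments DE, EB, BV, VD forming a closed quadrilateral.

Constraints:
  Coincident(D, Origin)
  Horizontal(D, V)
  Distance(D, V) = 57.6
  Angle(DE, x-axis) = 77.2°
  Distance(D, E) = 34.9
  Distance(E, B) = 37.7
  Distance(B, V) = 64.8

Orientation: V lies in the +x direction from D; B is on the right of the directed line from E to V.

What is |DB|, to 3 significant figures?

7.22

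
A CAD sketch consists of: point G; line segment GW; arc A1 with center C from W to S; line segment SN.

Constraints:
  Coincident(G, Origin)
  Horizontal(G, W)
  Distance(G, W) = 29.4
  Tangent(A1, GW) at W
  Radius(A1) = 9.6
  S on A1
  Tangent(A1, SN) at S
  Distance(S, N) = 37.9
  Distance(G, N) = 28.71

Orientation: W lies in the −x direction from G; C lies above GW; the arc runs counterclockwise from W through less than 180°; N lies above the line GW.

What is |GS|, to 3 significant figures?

23.0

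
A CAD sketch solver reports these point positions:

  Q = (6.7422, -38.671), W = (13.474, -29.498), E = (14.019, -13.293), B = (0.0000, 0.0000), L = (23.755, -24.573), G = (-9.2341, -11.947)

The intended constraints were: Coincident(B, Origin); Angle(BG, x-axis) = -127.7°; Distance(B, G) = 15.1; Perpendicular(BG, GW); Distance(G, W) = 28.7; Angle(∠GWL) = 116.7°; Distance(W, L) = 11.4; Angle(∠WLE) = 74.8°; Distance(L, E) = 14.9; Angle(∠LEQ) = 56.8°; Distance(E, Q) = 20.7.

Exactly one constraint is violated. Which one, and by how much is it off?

Distance(E, Q) = 20.7 — off by 5.70.

B = (0.00, 0.00) ✓; BG at -127.7° ✓; |BG| = 15.10 ✓; ∠(BG, GW) = 90.00° ✓; |GW| = 28.70 ✓; ∠GWL = 116.7° ✓; |WL| = 11.40 ✓; ∠WLE = 74.80° ✓; |LE| = 14.90 ✓; ∠LEQ = 56.80° ✓; |EQ| = 26.40 ✗.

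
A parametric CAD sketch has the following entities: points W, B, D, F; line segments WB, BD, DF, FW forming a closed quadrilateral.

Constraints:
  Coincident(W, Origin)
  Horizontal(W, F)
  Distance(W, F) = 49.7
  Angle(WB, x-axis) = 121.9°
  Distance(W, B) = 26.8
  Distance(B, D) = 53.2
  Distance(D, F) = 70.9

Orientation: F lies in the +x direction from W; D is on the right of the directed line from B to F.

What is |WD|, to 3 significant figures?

33.7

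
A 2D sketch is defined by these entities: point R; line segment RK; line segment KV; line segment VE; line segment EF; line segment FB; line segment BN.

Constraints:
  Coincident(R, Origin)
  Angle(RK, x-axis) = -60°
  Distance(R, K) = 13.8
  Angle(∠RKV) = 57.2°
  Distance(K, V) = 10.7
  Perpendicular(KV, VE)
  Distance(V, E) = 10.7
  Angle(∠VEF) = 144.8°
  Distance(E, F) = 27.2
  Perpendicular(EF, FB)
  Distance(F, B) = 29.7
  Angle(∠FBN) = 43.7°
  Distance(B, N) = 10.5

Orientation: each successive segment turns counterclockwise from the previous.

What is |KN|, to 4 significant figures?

23.64

EF ⟂ FB, so FB runs at -82.00°; with |FB| = 29.7, B = (-20.53, -30.74). ∠FBN = 43.7° gives BN at 54.30° from the x-axis; with |BN| = 10.5, N = (-14.40, -22.21). Then |KN| = |N − K| = 23.64.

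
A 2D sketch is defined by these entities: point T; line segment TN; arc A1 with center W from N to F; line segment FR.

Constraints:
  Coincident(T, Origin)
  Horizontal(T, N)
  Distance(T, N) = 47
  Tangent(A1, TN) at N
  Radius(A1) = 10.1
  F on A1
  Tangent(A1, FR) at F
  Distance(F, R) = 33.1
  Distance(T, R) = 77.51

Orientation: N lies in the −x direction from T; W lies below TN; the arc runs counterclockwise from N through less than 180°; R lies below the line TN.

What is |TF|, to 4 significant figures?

56.91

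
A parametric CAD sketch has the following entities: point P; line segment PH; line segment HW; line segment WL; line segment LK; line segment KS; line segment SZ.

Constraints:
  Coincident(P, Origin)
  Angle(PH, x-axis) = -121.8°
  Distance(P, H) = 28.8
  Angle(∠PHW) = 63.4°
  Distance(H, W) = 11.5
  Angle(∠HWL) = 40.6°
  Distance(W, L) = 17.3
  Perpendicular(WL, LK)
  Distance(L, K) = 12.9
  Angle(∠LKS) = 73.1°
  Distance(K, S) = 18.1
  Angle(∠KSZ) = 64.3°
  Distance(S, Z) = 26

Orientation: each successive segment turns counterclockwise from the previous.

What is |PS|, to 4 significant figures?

32.20

P is at the origin; PH runs at -121.8° with length 28.8, so H = (-15.18, -24.48). ∠PHW = 63.4° gives HW at -5.200° from the x-axis; with |HW| = 11.5, W = (-3.724, -25.52). ∠HWL = 40.6° gives WL at 134.2° from the x-axis; with |WL| = 17.3, L = (-15.78, -13.12). WL is perpendicular to LK, so LK runs at -135.8°; with |LK| = 12.9, K = (-25.03, -22.11). ∠LKS = 73.1° gives KS at -28.90° from the x-axis; with |KS| = 18.1, S = (-9.187, -30.86). Then |PS| = |S − P| = 32.20.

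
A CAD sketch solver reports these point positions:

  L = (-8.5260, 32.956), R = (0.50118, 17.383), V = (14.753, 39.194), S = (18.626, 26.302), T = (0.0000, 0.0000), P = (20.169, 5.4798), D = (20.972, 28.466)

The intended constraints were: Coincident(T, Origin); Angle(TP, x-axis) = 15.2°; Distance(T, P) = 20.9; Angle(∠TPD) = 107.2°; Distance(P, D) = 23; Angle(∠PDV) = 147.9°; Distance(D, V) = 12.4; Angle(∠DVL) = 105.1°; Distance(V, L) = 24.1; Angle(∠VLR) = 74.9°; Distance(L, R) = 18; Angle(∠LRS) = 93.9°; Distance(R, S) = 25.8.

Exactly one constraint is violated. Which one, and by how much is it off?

Distance(R, S) = 25.8 — off by 5.60.

T = (0.00, 0.00) ✓; TP at 15.20° ✓; |TP| = 20.90 ✓; ∠TPD = 107.2° ✓; |PD| = 23.00 ✓; ∠PDV = 147.9° ✓; |DV| = 12.40 ✓; ∠DVL = 105.1° ✓; |VL| = 24.10 ✓; ∠VLR = 74.90° ✓; |LR| = 18.00 ✓; ∠LRS = 93.90° ✓; |RS| = 20.20 ✗.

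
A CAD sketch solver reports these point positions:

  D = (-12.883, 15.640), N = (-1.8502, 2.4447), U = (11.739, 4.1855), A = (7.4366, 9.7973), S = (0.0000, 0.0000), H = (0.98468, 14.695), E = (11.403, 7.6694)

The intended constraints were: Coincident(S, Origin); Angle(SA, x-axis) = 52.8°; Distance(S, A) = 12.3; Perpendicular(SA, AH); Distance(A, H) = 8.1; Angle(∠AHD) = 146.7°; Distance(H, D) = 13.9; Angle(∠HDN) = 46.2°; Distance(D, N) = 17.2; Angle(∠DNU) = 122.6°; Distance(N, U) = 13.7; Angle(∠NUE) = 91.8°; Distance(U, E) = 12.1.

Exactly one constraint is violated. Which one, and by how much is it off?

Distance(U, E) = 12.1 — off by 8.60.

S = (0.00, 0.00) ✓; SA at 52.80° ✓; |SA| = 12.30 ✓; ∠(SA, AH) = 90.00° ✓; |AH| = 8.100 ✓; ∠AHD = 146.7° ✓; |HD| = 13.90 ✓; ∠HDN = 46.20° ✓; |DN| = 17.20 ✓; ∠DNU = 122.6° ✓; |NU| = 13.70 ✓; ∠NUE = 91.79° ✓; |UE| = 3.500 ✗.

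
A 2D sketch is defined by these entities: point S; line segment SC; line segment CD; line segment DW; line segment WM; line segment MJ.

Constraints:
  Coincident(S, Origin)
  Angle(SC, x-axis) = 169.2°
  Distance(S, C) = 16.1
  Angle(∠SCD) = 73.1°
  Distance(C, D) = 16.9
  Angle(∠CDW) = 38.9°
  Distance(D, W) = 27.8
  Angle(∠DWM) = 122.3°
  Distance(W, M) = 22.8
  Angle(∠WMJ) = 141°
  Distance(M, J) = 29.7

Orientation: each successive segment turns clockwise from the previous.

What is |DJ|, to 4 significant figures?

60.93

S is at the origin; SC runs at 169.2° with length 16.1, so C = (-15.81, 3.017). ∠SCD = 73.1° gives CD at 62.30° from the x-axis; with |CD| = 16.9, D = (-7.959, 17.98). ∠CDW = 38.9° gives DW at -78.80° from the x-axis; with |DW| = 27.8, W = (-2.559, -9.291). ∠DWM = 122.3° gives WM at -136.5° from the x-axis; with |WM| = 22.8, M = (-19.10, -24.99). ∠WMJ = 141.0° gives MJ at -175.5° from the x-axis; with |MJ| = 29.7, J = (-48.71, -27.32). Then |DJ| = |J − D| = 60.93.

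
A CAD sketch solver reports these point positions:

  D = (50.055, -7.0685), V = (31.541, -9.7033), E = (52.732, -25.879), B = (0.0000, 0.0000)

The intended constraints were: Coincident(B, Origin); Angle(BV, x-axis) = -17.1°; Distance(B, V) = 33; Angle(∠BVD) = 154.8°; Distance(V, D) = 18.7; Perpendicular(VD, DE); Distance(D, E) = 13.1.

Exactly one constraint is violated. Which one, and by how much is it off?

Distance(D, E) = 13.1 — off by 5.90.

B = (0.00, 0.00) ✓; BV at -17.10° ✓; |BV| = 33.00 ✓; ∠BVD = 154.8° ✓; |VD| = 18.70 ✓; ∠(VD, DE) = 90.00° ✓; |DE| = 19.00 ✗.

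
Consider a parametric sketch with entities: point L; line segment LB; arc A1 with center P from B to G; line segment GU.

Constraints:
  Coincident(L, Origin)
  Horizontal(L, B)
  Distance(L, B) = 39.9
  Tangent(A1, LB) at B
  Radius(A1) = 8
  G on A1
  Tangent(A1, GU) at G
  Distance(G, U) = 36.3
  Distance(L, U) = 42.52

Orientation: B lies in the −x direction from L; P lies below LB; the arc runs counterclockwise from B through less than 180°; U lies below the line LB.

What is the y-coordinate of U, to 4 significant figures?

-38.33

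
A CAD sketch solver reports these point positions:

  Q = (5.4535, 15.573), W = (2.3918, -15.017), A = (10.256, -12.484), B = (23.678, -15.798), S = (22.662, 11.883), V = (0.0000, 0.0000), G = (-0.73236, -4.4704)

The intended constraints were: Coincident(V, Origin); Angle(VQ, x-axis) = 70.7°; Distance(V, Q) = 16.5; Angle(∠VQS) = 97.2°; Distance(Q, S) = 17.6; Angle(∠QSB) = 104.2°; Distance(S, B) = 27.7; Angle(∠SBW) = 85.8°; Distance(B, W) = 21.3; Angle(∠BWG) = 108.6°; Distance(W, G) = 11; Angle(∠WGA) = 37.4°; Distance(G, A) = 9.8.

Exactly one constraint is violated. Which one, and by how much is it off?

Distance(G, A) = 9.8 — off by 3.80.

V = (0.00, 0.00) ✓; VQ at 70.70° ✓; |VQ| = 16.50 ✓; ∠VQS = 97.20° ✓; |QS| = 17.60 ✓; ∠QSB = 104.2° ✓; |SB| = 27.70 ✓; ∠SBW = 85.80° ✓; |BW| = 21.30 ✓; ∠BWG = 108.6° ✓; |WG| = 11.00 ✓; ∠WGA = 37.40° ✓; |GA| = 13.60 ✗.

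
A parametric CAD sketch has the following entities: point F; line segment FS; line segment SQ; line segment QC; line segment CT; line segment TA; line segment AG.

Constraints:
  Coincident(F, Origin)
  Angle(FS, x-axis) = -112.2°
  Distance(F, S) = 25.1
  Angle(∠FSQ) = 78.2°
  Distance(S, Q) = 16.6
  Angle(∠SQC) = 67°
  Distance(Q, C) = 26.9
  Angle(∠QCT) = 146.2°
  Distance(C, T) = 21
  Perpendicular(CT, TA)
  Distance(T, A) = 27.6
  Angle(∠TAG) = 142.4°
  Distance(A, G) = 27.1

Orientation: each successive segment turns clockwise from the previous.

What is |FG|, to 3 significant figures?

48.5

The perpendicularity gives TA at right angles to CT, so TA runs at -90.8°; with |TA| = 27.6, A = (19.9, -27.2). ∠TAG = 142.4° gives AG at -128° from the x-axis; with |AG| = 27.1, G = (3.09, -48.4). Then |FG| = |G − F| = 48.5.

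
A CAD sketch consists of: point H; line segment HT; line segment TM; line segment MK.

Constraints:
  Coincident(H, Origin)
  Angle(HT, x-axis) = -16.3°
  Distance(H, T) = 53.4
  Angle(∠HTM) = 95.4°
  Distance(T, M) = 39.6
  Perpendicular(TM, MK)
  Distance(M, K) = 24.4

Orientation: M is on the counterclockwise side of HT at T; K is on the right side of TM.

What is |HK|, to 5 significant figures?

89.484

∠HTM = 95.4°, so TM runs at -16.3° + (180° − 95.4°) = 68.300° from the x-axis; with |TM| = 39.6, M = T + 39.6·(cos 68.300°, sin 68.300°) = (65.896, 21.806). The perpendicularity gives MK at right angles to TM; with |MK| = 24.4 on the right of TM, K = M + 24.4·(0.92913, -0.36975) = (88.566, 12.784). Then |HK| = |K − H| = 89.484.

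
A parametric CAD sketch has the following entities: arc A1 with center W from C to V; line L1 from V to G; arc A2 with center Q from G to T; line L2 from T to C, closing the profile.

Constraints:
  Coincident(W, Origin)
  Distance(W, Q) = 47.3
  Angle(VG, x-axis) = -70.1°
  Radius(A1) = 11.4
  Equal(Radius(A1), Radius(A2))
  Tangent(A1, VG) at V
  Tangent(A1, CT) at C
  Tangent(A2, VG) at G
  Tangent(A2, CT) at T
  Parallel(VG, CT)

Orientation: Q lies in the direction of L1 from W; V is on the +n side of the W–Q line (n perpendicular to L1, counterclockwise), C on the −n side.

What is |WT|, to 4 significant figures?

48.65

Tangency of A1 to both parallel lines with radius 11.4 puts V and C at W ± 11.4·n: V = (10.72, 3.880), C = (-10.72, -3.880). Equal radii place G and T the same way about Q: G = Q + 11.4·n = (26.82, -40.60), T = Q − 11.4·n = (5.381, -48.36). Then |WT| = |T − W| = 48.65.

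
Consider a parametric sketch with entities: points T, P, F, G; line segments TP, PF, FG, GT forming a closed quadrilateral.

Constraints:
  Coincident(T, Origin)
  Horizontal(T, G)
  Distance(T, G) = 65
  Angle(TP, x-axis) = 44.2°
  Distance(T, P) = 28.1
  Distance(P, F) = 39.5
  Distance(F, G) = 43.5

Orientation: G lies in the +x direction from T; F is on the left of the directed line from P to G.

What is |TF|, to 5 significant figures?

67.348

T is at the origin; T and G share the same y with |TG| = 65.0 and G in +x, so G = (65.0, 0). TP runs at 44.2° with |TP| = 28.1, so P = (20.145, 19.590). F is determined by |PF| = 39.5 and |FG| = 43.5 together: it lies at the intersection of circle(P, 39.5) and circle(G, 43.5). With |PG| = 48.946, the foot of the radical line on PG is 21.082 from P and the perpendicular offset is √(39.5² − 21.082²) = 33.404. Taking the left-of-PG solution: F = (52.834, 41.764).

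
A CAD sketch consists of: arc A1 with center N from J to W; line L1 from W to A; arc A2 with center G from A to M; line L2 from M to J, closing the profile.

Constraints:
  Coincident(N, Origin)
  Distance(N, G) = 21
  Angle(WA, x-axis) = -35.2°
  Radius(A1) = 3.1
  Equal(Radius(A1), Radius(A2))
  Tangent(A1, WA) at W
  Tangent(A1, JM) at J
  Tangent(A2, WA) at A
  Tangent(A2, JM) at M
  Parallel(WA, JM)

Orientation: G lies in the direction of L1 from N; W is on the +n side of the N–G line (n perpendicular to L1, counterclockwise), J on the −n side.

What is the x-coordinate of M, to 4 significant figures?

15.37

The slot axis is L1's direction at -35.2°, so u = (cos -35.2°, sin -35.2°) = (0.8171, -0.5764) and n = (−sin -35.2°, cos -35.2°) = (0.5764, 0.8171). N is at the origin and G lies 21.0 along u from N, so G = 21.0·u = (17.16, -12.11). Tangency of A1 to both parallel lines with radius 3.1 puts W and J at N ± 3.1·n: W = (1.787, 2.533), J = (-1.787, -2.533). Equal radii place A and M the same way about G: A = G + 3.1·n = (18.95, -9.572), M = G − 3.1·n = (15.37, -14.64). So M.x = 15.37.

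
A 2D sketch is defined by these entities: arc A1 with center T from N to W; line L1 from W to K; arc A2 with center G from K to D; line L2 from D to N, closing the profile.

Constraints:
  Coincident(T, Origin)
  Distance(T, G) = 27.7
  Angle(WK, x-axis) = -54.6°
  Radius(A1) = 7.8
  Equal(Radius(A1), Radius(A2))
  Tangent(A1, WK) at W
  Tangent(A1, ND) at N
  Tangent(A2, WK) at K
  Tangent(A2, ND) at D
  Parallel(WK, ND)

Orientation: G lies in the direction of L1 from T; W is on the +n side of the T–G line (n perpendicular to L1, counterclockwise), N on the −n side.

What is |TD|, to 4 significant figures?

28.78

Tangency of A1 to both parallel lines with radius 7.8 puts W and N at T ± 7.8·n: W = (6.358, 4.518), N = (-6.358, -4.518). Equal radii place K and D the same way about G: K = G + 7.8·n = (22.40, -18.06), D = G − 7.8·n = (9.688, -27.10). Then |TD| = |D − T| = 28.78.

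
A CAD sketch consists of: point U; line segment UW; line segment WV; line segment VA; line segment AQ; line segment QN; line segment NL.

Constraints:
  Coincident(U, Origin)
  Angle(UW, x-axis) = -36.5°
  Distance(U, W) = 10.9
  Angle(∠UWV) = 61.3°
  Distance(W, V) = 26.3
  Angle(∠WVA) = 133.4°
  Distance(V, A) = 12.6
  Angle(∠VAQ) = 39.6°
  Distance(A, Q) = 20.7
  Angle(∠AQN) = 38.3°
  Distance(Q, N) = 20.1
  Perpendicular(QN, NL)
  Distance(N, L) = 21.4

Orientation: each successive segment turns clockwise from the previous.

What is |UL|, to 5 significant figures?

37.790

U is at the origin; UW runs at -36.5° with length 10.9, so W = (8.7620, -6.4836). ∠UWV = 61.3° gives WV at -155.20° from the x-axis; with |WV| = 26.3, V = (-15.113, -17.515). ∠WVA = 133.4° gives VA at 158.20° from the x-axis; with |VA| = 12.6, A = (-26.811, -12.836). ∠VAQ = 39.6° gives AQ at 17.800° from the x-axis; with |AQ| = 20.7, Q = (-7.1024, -6.5080). ∠AQN = 38.3° gives QN at -123.90° from the x-axis; with |QN| = 20.1, N = (-18.313, -23.191). QN is perpendicular to NL, so NL runs at 146.10°; with |NL| = 21.4, L = (-36.075, -11.256). Then |UL| = |L − U| = 37.790.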